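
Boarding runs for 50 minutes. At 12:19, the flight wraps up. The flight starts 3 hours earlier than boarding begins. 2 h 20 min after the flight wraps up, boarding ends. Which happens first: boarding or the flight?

Boarding ends at 12:19 + 140 min = 14:39.
Boarding starts at 14:39 − 50 min = 13:49.
The flight starts at 13:49 − 180 min = 10:49.
Boarding starts at 13:49 and the flight starts at 10:49, so the flight is first.

the flight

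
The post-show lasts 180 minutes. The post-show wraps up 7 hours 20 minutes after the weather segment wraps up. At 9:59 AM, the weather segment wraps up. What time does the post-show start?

The post-show ends at 9:59 AM + 440 min = 5:19 PM.
The post-show starts at 5:19 PM − 180 min = 2:19 PM.

2:19 PM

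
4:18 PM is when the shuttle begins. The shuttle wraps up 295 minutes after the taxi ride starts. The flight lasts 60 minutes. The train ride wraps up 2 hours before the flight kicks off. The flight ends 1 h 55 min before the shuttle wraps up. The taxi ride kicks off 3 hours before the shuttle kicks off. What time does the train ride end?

1:18 PM

The taxi ride starts at 4:18 PM − 180 min = 1:18 PM.
The shuttle ends at 1:18 PM + 295 min = 6:13 PM.
The flight ends at 6:13 PM − 115 min = 4:18 PM.
The flight starts at 4:18 PM − 60 min = 3:18 PM.
The train ride ends at 3:18 PM − 120 min = 1:18 PM.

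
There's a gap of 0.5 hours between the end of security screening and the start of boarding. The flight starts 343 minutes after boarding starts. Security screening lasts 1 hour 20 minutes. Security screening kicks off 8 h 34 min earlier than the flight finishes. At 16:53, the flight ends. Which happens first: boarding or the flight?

Security screening starts at 16:53 − 514 min = 08:19.
Security screening ends at 08:19 + 80 min = 09:39.
Boarding starts at 09:39 + 30 min = 10:09.
The flight starts at 10:09 + 343 min = 15:52.
Boarding starts at 10:09 and the flight starts at 15:52, so boarding is first.

boarding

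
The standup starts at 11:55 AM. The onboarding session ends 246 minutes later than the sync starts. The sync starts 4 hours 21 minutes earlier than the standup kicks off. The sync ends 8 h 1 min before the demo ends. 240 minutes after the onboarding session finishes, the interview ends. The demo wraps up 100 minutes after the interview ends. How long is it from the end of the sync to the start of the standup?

2 h 36 min

The sync starts at 11:55 AM − 261 min = 7:34 AM.
The onboarding session ends at 7:34 AM + 246 min = 11:40 AM.
The interview ends at 11:40 AM + 240 min = 3:40 PM.
The demo ends at 3:40 PM + 100 min = 5:20 PM.
The sync ends at 5:20 PM − 481 min = 9:19 AM.
From 9:19 AM to 11:55 AM is 2 h 36 min.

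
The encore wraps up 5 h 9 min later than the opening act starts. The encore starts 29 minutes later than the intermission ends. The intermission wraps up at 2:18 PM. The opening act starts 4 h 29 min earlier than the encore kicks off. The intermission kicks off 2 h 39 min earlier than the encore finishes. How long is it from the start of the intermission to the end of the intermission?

The encore starts at 2:18 PM + 29 min = 2:47 PM.
The opening act starts at 2:47 PM − 269 min = 10:18 AM.
The encore ends at 10:18 AM + 309 min = 3:27 PM.
The intermission starts at 3:27 PM − 159 min = 12:48 PM.
From 12:48 PM to 2:18 PM is 1 h 30 min.

1 h 30 min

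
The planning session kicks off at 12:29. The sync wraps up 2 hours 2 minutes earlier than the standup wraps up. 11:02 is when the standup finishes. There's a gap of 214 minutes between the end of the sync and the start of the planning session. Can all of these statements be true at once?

The sync ends at 11:02 − 122 min = 09:00.
The planning session starts at 09:00 + 214 min = 12:34.
But the planning session is also said to start at 12:29 — a 5-minute conflict.

No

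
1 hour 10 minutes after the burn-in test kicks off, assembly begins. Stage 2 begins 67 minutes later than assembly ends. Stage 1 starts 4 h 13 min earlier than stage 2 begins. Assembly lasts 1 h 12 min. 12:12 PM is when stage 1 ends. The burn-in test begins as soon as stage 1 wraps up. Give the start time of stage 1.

The burn-in test starts at 12:12 PM.
Assembly starts at 12:12 PM + 70 min = 1:22 PM.
Assembly ends at 1:22 PM + 72 min = 2:34 PM.
Stage 2 starts at 2:34 PM + 67 min = 3:41 PM.
Stage 1 starts at 3:41 PM − 253 min = 11:28 AM.

11:28 AM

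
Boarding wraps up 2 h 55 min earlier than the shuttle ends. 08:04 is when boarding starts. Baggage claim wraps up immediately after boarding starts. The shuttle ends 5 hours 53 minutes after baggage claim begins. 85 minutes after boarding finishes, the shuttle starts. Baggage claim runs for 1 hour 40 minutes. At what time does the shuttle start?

Baggage claim ends at 08:04.
Baggage claim starts at 08:04 − 100 min = 06:24.
The shuttle ends at 06:24 + 353 min = 12:17.
Boarding ends at 12:17 − 175 min = 09:22.
The shuttle starts at 09:22 + 85 min = 10:47.

10:47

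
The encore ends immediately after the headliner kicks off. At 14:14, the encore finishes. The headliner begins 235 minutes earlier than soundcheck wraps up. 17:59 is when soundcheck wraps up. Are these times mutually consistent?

The headliner starts at 17:59 − 235 min = 14:04.
So the encore ends at 14:04.
But the encore is also said to end at 14:14 — a 10-minute conflict.

No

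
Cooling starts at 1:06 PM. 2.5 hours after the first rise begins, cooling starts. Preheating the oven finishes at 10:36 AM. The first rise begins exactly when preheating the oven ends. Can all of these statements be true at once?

The first rise starts at 10:36 AM.
Cooling starts at 10:36 AM + 150 min = 1:06 PM.
That matches the stated 1:06 PM, so the schedule is consistent.

Yes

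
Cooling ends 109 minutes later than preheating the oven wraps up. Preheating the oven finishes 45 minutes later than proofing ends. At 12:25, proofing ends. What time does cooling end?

Preheating the oven ends at 12:25 + 45 min = 13:10.
Cooling ends at 13:10 + 109 min = 14:59.

14:59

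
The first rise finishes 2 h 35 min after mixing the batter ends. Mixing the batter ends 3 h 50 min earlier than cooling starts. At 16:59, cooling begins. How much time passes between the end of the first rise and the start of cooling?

1 h 15 min

Mixing the batter ends at 16:59 − 230 min = 13:09.
The first rise ends at 13:09 + 155 min = 15:44.
From 15:44 to 16:59 is 1 h 15 min.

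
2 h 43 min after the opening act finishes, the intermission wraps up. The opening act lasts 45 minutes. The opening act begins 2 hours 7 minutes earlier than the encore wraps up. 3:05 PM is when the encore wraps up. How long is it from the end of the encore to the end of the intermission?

The opening act starts at 3:05 PM − 127 min = 12:58 PM.
The opening act ends at 12:58 PM + 45 min = 1:43 PM.
The intermission ends at 1:43 PM + 163 min = 4:26 PM.
From 3:05 PM to 4:26 PM is 81 minutes.

81 minutes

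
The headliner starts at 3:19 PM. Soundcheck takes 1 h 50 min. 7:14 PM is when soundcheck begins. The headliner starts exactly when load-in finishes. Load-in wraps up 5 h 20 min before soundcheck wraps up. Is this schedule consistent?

No

Soundcheck ends at 7:14 PM + 110 min = 9:04 PM.
Load-in ends at 9:04 PM − 320 min = 3:44 PM.
So the headliner starts at 3:44 PM.
But the headliner is also said to start at 3:19 PM — a 25-minute conflict.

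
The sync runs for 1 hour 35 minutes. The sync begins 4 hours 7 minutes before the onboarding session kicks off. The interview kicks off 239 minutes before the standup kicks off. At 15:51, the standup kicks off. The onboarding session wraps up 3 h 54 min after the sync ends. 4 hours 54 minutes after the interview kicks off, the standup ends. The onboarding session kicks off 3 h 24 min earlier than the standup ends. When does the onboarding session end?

14:44

The interview starts at 15:51 − 239 min = 11:52.
The standup ends at 11:52 + 294 min = 16:46.
The onboarding session starts at 16:46 − 204 min = 13:22.
The sync starts at 13:22 − 247 min = 09:15.
The sync ends at 09:15 + 95 min = 10:50.
The onboarding session ends at 10:50 + 234 min = 14:44.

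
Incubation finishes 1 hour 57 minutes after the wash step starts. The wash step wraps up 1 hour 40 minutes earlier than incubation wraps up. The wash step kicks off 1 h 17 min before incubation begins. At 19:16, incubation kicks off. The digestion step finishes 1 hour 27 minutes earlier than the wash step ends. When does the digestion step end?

The wash step starts at 19:16 − 77 min = 17:59.
Incubation ends at 17:59 + 117 min = 19:56.
The wash step ends at 19:56 − 100 min = 18:16.
The digestion step ends at 18:16 − 87 min = 16:49.

16:49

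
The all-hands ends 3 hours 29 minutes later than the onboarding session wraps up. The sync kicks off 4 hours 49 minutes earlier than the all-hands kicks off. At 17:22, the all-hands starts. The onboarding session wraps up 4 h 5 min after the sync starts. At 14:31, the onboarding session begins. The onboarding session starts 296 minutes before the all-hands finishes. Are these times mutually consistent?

The sync starts at 17:22 − 289 min = 12:33.
The onboarding session ends at 12:33 + 245 min = 16:38.
The all-hands ends at 16:38 + 209 min = 20:07.
The onboarding session starts at 20:07 − 296 min = 15:11.
But the onboarding session is also said to start at 14:31 — a 40-minute conflict.

No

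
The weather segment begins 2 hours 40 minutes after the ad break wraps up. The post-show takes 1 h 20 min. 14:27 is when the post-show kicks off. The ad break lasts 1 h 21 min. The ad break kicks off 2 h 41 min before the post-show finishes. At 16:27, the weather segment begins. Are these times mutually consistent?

No

The post-show ends at 14:27 + 80 min = 15:47.
The ad break starts at 15:47 − 161 min = 13:06.
The ad break ends at 13:06 + 81 min = 14:27.
The weather segment starts at 14:27 + 160 min = 17:07.
But the weather segment is also said to start at 16:27 — a 40-minute conflict.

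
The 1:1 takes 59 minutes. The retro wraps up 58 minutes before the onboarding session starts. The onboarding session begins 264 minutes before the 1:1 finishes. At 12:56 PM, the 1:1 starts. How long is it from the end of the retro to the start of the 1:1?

The 1:1 ends at 12:56 PM + 59 min = 1:55 PM.
The onboarding session starts at 1:55 PM − 264 min = 9:31 AM.
The retro ends at 9:31 AM − 58 min = 8:33 AM.
From 8:33 AM to 12:56 PM is 4 h 23 min.

4 h 23 min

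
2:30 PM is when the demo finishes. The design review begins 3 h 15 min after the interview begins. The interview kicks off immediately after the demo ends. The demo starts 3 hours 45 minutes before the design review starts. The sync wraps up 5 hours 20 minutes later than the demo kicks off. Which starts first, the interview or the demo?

the demo

The interview starts at 2:30 PM.
The design review starts at 2:30 PM + 195 min = 5:45 PM.
The demo starts at 5:45 PM − 225 min = 2:00 PM.
The interview starts at 2:30 PM and the demo starts at 2:00 PM, so the demo is first.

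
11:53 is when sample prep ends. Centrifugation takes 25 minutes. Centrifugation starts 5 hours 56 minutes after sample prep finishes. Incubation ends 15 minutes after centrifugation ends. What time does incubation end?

Centrifugation starts at 11:53 + 356 min = 17:49.
Centrifugation ends at 17:49 + 25 min = 18:14.
Incubation ends at 18:14 + 15 min = 18:29.

18:29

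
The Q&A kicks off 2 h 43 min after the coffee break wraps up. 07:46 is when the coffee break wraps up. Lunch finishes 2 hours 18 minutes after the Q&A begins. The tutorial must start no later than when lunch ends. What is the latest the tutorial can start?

12:47

The Q&A starts at 07:46 + 163 min = 10:29.
Lunch ends at 10:29 + 138 min = 12:47.
The tutorial is bounded by lunch, so the latest it can start is 12:47.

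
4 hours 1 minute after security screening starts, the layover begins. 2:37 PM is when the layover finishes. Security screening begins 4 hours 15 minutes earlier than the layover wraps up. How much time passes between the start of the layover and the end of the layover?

Security screening starts at 2:37 PM − 255 min = 10:22 AM.
The layover starts at 10:22 AM + 241 min = 2:23 PM.
From 2:23 PM to 2:37 PM is 14 minutes.

14 minutes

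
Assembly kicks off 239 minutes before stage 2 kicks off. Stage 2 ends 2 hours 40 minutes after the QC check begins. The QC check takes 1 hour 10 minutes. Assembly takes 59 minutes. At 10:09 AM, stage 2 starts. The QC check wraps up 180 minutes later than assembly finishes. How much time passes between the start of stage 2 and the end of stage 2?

Assembly starts at 10:09 AM − 239 min = 6:10 AM.
Assembly ends at 6:10 AM + 59 min = 7:09 AM.
The QC check ends at 7:09 AM + 180 min = 10:09 AM.
The QC check starts at 10:09 AM − 70 min = 8:59 AM.
Stage 2 ends at 8:59 AM + 160 min = 11:39 AM.
From 10:09 AM to 11:39 AM is an hour and a half.

an hour and a half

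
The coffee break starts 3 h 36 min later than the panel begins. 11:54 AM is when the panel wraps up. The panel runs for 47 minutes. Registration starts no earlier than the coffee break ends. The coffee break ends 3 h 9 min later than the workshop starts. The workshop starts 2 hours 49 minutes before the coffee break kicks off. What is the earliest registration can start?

3:03 PM

The panel starts at 11:54 AM − 47 min = 11:07 AM.
The coffee break starts at 11:07 AM + 216 min = 2:43 PM.
The workshop starts at 2:43 PM − 169 min = 11:54 AM.
The coffee break ends at 11:54 AM + 189 min = 3:03 PM.
Registration is bounded by the coffee break, so the earliest it can start is 3:03 PM.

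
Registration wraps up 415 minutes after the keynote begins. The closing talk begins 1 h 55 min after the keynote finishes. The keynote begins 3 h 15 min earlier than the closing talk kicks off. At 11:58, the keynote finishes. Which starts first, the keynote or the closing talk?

the keynote

The closing talk starts at 11:58 + 115 min = 13:53.
The keynote starts at 13:53 − 195 min = 10:38.
The keynote starts at 10:38 and the closing talk starts at 13:53, so the keynote is first.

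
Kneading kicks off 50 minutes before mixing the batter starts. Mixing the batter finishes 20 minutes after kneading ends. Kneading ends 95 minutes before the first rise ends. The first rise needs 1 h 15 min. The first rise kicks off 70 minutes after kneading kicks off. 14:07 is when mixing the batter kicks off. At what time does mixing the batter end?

14:27

Kneading starts at 14:07 − 50 min = 13:17.
The first rise starts at 13:17 + 70 min = 14:27.
The first rise ends at 14:27 + 75 min = 15:42.
Kneading ends at 15:42 − 95 min = 14:07.
Mixing the batter ends at 14:07 + 20 min = 14:27.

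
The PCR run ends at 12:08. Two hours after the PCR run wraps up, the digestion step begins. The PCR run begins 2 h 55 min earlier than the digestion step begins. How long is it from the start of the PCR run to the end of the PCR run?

55 minutes

The digestion step starts at 12:08 + 120 min = 14:08.
The PCR run starts at 14:08 − 175 min = 11:13.
From 11:13 to 12:08 is 55 minutes.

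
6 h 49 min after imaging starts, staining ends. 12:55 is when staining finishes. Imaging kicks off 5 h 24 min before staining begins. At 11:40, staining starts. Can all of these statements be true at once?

Imaging starts at 11:40 − 324 min = 06:16.
Staining ends at 06:16 + 409 min = 13:05.
But staining is also said to end at 12:55 — a 10-minute conflict.

No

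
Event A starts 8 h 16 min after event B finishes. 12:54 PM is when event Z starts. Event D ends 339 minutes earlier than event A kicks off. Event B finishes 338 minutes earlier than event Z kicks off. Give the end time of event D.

Event B ends at 12:54 PM − 338 min = 7:16 AM.
Event A starts at 7:16 AM + 496 min = 3:32 PM.
Event D ends at 3:32 PM − 339 min = 9:53 AM.

9:53 AM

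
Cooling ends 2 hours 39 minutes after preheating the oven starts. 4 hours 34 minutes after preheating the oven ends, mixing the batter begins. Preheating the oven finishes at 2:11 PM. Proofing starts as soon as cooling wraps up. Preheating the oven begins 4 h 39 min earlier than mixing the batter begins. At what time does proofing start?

Mixing the batter starts at 2:11 PM + 274 min = 6:45 PM.
Preheating the oven starts at 6:45 PM − 279 min = 2:06 PM.
Cooling ends at 2:06 PM + 159 min = 4:45 PM.
So proofing starts at 4:45 PM.

4:45 PM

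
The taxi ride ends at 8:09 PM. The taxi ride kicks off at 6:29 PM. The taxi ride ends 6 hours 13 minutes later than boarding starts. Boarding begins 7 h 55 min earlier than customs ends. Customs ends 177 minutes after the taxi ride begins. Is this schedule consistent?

No

Customs ends at 6:29 PM + 177 min = 9:26 PM.
Boarding starts at 9:26 PM − 475 min = 1:31 PM.
The taxi ride ends at 1:31 PM + 373 min = 7:44 PM.
But the taxi ride is also said to end at 8:09 PM — a 25-minute conflict.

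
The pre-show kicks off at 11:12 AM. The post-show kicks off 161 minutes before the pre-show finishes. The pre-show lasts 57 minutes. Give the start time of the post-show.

9:28 AM

The pre-show ends at 11:12 AM + 57 min = 12:09 PM.
The post-show starts at 12:09 PM − 161 min = 9:28 AM.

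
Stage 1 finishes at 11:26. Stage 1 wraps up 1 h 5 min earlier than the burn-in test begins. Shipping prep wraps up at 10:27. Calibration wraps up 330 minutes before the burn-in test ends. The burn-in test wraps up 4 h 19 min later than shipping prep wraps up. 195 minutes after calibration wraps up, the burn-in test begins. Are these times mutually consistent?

The burn-in test ends at 10:27 + 259 min = 14:46.
Calibration ends at 14:46 − 330 min = 09:16.
The burn-in test starts at 09:16 + 195 min = 12:31.
Stage 1 ends at 12:31 − 65 min = 11:26.
That matches the stated 11:26, so the schedule is consistent.

Yes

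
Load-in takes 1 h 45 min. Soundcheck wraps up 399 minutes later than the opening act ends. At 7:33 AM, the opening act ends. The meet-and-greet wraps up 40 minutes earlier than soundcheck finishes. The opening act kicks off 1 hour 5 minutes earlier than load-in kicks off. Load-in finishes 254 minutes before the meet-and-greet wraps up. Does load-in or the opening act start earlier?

the opening act

Soundcheck ends at 7:33 AM + 399 min = 2:12 PM.
The meet-and-greet ends at 2:12 PM − 40 min = 1:32 PM.
Load-in ends at 1:32 PM − 254 min = 9:18 AM.
Load-in starts at 9:18 AM − 105 min = 7:33 AM.
The opening act starts at 7:33 AM − 65 min = 6:28 AM.
Load-in starts at 7:33 AM and the opening act starts at 6:28 AM, so the opening act is first.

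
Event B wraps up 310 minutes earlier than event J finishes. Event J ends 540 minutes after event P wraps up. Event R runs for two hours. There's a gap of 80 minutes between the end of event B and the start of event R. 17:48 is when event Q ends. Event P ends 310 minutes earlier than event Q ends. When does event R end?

Event P ends at 17:48 − 310 min = 12:38.
Event J ends at 12:38 + 540 min = 21:38.
Event B ends at 21:38 − 310 min = 16:28.
Event R starts at 16:28 + 80 min = 17:48.
Event R ends at 17:48 + 120 min = 19:48.

19:48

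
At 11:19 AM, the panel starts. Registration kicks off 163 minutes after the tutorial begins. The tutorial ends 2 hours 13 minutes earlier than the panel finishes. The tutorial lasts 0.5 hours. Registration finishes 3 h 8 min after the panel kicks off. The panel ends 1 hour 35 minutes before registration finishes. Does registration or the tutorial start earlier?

the tutorial

Registration ends at 11:19 AM + 188 min = 2:27 PM.
The panel ends at 2:27 PM − 95 min = 12:52 PM.
The tutorial ends at 12:52 PM − 133 min = 10:39 AM.
The tutorial starts at 10:39 AM − 30 min = 10:09 AM.
Registration starts at 10:09 AM + 163 min = 12:52 PM.
Registration starts at 12:52 PM and the tutorial starts at 10:09 AM, so the tutorial is first.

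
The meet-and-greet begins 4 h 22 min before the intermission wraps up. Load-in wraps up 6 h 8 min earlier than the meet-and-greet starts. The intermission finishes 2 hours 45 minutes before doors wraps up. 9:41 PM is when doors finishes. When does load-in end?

8:26 AM

The intermission ends at 9:41 PM − 165 min = 6:56 PM.
The meet-and-greet starts at 6:56 PM − 262 min = 2:34 PM.
Load-in ends at 2:34 PM − 368 min = 8:26 AM.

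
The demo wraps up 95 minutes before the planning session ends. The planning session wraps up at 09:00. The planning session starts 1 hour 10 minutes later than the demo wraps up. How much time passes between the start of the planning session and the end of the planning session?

The demo ends at 09:00 − 95 min = 07:25.
The planning session starts at 07:25 + 70 min = 08:35.
From 08:35 to 09:00 is 25 minutes.

25 minutes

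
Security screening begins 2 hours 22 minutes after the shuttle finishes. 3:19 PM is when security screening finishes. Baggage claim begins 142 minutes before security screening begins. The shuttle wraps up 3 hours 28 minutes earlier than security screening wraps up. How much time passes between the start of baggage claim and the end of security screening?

The shuttle ends at 3:19 PM − 208 min = 11:51 AM.
Security screening starts at 11:51 AM + 142 min = 2:13 PM.
Baggage claim starts at 2:13 PM − 142 min = 11:51 AM.
From 11:51 AM to 3:19 PM is 208 minutes.

208 minutes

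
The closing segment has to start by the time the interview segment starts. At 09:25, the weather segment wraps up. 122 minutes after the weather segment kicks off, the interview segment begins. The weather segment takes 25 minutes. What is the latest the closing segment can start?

The weather segment starts at 09:25 − 25 min = 09:00.
The interview segment starts at 09:00 + 122 min = 11:02.
The closing segment is bounded by the interview segment, so the latest it can start is 11:02.

11:02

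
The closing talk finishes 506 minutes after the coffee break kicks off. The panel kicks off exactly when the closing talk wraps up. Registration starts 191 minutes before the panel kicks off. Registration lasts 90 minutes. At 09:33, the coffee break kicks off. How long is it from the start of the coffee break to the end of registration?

The closing talk ends at 09:33 + 506 min = 17:59.
So the panel starts at 17:59.
Registration starts at 17:59 − 191 min = 14:48.
Registration ends at 14:48 + 90 min = 16:18.
From 09:33 to 16:18 is 6 h 45 min.

6 h 45 min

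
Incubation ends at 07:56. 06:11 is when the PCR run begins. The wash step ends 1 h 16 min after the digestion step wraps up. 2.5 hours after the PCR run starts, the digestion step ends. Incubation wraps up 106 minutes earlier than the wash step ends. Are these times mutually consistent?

No

The digestion step ends at 06:11 + 150 min = 08:41.
The wash step ends at 08:41 + 76 min = 09:57.
Incubation ends at 09:57 − 106 min = 08:11.
But incubation is also said to end at 07:56 — a 15-minute conflict.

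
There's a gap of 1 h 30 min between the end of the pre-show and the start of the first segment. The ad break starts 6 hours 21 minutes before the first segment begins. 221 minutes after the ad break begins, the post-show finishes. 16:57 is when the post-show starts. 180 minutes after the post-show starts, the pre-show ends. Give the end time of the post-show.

The pre-show ends at 16:57 + 180 min = 19:57.
The first segment starts at 19:57 + 90 min = 21:27.
The ad break starts at 21:27 − 381 min = 15:06.
The post-show ends at 15:06 + 221 min = 18:47.

18:47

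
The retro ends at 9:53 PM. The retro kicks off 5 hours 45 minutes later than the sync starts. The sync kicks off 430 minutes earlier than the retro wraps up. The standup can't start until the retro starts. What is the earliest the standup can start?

8:28 PM

The sync starts at 9:53 PM − 430 min = 2:43 PM.
The retro starts at 2:43 PM + 345 min = 8:28 PM.
The standup is bounded by the retro, so the earliest it can start is 8:28 PM.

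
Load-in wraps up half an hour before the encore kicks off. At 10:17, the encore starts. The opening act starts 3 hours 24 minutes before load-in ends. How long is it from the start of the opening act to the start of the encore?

Load-in ends at 10:17 − 30 min = 09:47.
The opening act starts at 09:47 − 204 min = 06:23.
From 06:23 to 10:17 is 3 h 54 min.

3 h 54 min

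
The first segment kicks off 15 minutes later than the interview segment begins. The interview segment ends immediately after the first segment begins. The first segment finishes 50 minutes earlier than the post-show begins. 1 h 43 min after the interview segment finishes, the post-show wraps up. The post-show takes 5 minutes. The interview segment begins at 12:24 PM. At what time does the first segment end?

1:27 PM

The first segment starts at 12:24 PM + 15 min = 12:39 PM.
So the interview segment ends at 12:39 PM.
The post-show ends at 12:39 PM + 103 min = 2:22 PM.
The post-show starts at 2:22 PM − 5 min = 2:17 PM.
The first segment ends at 2:17 PM − 50 min = 1:27 PM.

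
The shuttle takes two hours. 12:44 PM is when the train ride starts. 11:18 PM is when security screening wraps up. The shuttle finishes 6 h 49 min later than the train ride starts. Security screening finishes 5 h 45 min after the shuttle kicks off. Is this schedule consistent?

The shuttle ends at 12:44 PM + 409 min = 7:33 PM.
The shuttle starts at 7:33 PM − 120 min = 5:33 PM.
Security screening ends at 5:33 PM + 345 min = 11:18 PM.
That matches the stated 11:18 PM, so the schedule is consistent.

Yes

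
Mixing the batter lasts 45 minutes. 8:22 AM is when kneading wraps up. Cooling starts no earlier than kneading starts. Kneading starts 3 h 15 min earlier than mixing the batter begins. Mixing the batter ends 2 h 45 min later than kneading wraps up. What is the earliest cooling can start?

Mixing the batter ends at 8:22 AM + 165 min = 11:07 AM.
Mixing the batter starts at 11:07 AM − 45 min = 10:22 AM.
Kneading starts at 10:22 AM − 195 min = 7:07 AM.
Cooling is bounded by kneading, so the earliest it can start is 7:07 AM.

7:07 AM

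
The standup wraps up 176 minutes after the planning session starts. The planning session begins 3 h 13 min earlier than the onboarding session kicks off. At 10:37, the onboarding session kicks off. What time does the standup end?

10:20

The planning session starts at 10:37 − 193 min = 07:24.
The standup ends at 07:24 + 176 min = 10:20.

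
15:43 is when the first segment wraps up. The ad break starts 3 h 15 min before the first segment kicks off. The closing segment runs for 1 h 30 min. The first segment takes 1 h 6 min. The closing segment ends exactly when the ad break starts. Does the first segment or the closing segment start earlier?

the closing segment

The first segment starts at 15:43 − 66 min = 14:37.
The ad break starts at 14:37 − 195 min = 11:22.
So the closing segment ends at 11:22.
The closing segment starts at 11:22 − 90 min = 09:52.
The first segment starts at 14:37 and the closing segment starts at 09:52, so the closing segment is first.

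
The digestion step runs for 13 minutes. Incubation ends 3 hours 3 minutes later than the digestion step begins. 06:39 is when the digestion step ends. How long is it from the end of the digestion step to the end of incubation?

The digestion step starts at 06:39 − 13 min = 06:26.
Incubation ends at 06:26 + 183 min = 09:29.
From 06:39 to 09:29 is 2 hours 50 minutes.

2 hours 50 minutes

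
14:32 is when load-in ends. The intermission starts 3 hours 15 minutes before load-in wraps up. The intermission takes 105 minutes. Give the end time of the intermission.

13:02

The intermission starts at 14:32 − 195 min = 11:17.
The intermission ends at 11:17 + 105 min = 13:02.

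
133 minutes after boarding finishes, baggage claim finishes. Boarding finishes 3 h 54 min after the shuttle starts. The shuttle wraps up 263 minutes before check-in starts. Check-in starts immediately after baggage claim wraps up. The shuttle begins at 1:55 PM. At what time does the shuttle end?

3:39 PM

Boarding ends at 1:55 PM + 234 min = 5:49 PM.
Baggage claim ends at 5:49 PM + 133 min = 8:02 PM.
So check-in starts at 8:02 PM.
The shuttle ends at 8:02 PM − 263 min = 3:39 PM.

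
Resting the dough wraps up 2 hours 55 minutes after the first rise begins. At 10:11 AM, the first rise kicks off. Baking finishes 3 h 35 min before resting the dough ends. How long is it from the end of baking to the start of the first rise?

40 minutes

Resting the dough ends at 10:11 AM + 175 min = 1:06 PM.
Baking ends at 1:06 PM − 215 min = 9:31 AM.
From 9:31 AM to 10:11 AM is 40 minutes.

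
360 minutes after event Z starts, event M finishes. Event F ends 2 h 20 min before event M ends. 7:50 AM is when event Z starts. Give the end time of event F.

11:30 AM

Event M ends at 7:50 AM + 360 min = 1:50 PM.
Event F ends at 1:50 PM − 140 min = 11:30 AM.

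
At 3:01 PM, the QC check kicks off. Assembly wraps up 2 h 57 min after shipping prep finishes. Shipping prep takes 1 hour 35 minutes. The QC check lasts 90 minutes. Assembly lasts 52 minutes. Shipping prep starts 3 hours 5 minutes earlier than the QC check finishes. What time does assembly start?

5:06 PM

The QC check ends at 3:01 PM + 90 min = 4:31 PM.
Shipping prep starts at 4:31 PM − 185 min = 1:26 PM.
Shipping prep ends at 1:26 PM + 95 min = 3:01 PM.
Assembly ends at 3:01 PM + 177 min = 5:58 PM.
Assembly starts at 5:58 PM − 52 min = 5:06 PM.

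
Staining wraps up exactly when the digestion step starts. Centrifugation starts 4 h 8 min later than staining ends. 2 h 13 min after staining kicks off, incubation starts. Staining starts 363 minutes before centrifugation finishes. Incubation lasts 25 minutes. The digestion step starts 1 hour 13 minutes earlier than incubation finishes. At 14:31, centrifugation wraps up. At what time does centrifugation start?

Staining starts at 14:31 − 363 min = 08:28.
Incubation starts at 08:28 + 133 min = 10:41.
Incubation ends at 10:41 + 25 min = 11:06.
The digestion step starts at 11:06 − 73 min = 09:53.
So staining ends at 09:53.
Centrifugation starts at 09:53 + 248 min = 14:01.

14:01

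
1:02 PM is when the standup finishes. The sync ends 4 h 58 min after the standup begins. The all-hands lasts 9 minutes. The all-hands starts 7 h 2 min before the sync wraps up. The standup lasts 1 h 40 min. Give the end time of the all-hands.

9:27 AM

The standup starts at 1:02 PM − 100 min = 11:22 AM.
The sync ends at 11:22 AM + 298 min = 4:20 PM.
The all-hands starts at 4:20 PM − 422 min = 9:18 AM.
The all-hands ends at 9:18 AM + 9 min = 9:27 AM.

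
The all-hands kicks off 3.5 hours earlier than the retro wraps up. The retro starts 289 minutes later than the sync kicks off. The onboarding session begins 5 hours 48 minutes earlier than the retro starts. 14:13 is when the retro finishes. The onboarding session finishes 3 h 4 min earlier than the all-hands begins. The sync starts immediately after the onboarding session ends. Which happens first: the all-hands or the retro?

the all-hands

The all-hands starts at 14:13 − 210 min = 10:43.
The onboarding session ends at 10:43 − 184 min = 07:39.
So the sync starts at 07:39.
The retro starts at 07:39 + 289 min = 12:28.
The all-hands starts at 10:43 and the retro starts at 12:28, so the all-hands is first.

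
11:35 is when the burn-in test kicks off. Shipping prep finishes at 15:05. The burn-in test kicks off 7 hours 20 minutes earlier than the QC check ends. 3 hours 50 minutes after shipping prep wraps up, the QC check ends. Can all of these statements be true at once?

Yes

The QC check ends at 15:05 + 230 min = 18:55.
The burn-in test starts at 18:55 − 440 min = 11:35.
That matches the stated 11:35, so the schedule is consistent.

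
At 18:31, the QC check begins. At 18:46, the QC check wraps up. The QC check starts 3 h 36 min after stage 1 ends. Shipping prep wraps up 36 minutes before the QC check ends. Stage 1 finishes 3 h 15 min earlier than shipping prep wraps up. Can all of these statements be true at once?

Yes

Shipping prep ends at 18:46 − 36 min = 18:10.
Stage 1 ends at 18:10 − 195 min = 14:55.
The QC check starts at 14:55 + 216 min = 18:31.
That matches the stated 18:31, so the schedule is consistent.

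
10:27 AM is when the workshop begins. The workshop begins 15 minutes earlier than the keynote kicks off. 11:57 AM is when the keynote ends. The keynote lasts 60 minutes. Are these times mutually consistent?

The keynote starts at 11:57 AM − 60 min = 10:57 AM.
The workshop starts at 10:57 AM − 15 min = 10:42 AM.
But the workshop is also said to start at 10:27 AM — a 15-minute conflict.

No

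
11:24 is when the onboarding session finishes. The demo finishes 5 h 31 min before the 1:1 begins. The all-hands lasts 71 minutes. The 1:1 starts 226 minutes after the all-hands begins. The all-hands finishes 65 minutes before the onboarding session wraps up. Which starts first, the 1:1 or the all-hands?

the all-hands

The all-hands ends at 11:24 − 65 min = 10:19.
The all-hands starts at 10:19 − 71 min = 09:08.
The 1:1 starts at 09:08 + 226 min = 12:54.
The 1:1 starts at 12:54 and the all-hands starts at 09:08, so the all-hands is first.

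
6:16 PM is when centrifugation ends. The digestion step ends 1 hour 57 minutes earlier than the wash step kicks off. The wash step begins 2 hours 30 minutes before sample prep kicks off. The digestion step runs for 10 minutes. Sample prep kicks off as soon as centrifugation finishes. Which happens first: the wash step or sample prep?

Sample prep starts at 6:16 PM.
The wash step starts at 6:16 PM − 150 min = 3:46 PM.
The wash step starts at 3:46 PM and sample prep starts at 6:16 PM, so the wash step is first.

the wash step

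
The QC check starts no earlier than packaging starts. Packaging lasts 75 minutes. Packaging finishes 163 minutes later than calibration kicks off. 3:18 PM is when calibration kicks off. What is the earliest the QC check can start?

4:46 PM

Packaging ends at 3:18 PM + 163 min = 6:01 PM.
Packaging starts at 6:01 PM − 75 min = 4:46 PM.
The QC check is bounded by packaging, so the earliest it can start is 4:46 PM.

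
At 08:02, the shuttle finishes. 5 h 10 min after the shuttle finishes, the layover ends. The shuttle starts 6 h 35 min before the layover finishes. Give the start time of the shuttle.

The layover ends at 08:02 + 310 min = 13:12.
The shuttle starts at 13:12 − 395 min = 06:37.

06:37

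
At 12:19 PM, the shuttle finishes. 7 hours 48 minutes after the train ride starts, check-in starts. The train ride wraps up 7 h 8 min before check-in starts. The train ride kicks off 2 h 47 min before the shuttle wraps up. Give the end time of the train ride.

10:12 AM

The train ride starts at 12:19 PM − 167 min = 9:32 AM.
Check-in starts at 9:32 AM + 468 min = 5:20 PM.
The train ride ends at 5:20 PM − 428 min = 10:12 AM.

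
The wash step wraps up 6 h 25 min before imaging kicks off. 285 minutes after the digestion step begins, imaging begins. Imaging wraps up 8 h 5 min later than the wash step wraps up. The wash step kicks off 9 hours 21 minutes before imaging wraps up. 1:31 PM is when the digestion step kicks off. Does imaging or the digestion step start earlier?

Imaging starts at 1:31 PM + 285 min = 6:16 PM.
Imaging starts at 6:16 PM and the digestion step starts at 1:31 PM, so the digestion step is first.

the digestion step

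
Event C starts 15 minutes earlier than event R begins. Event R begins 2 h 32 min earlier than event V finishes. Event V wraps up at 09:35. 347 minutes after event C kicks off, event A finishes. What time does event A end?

Event R starts at 09:35 − 152 min = 07:03.
Event C starts at 07:03 − 15 min = 06:48.
Event A ends at 06:48 + 347 min = 12:35.

12:35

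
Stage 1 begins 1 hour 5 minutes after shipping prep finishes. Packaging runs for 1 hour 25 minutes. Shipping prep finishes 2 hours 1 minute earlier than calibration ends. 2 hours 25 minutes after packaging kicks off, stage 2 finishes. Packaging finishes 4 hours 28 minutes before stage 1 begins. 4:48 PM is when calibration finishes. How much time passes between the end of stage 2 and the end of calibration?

4 h 24 min

Shipping prep ends at 4:48 PM − 121 min = 2:47 PM.
Stage 1 starts at 2:47 PM + 65 min = 3:52 PM.
Packaging ends at 3:52 PM − 268 min = 11:24 AM.
Packaging starts at 11:24 AM − 85 min = 9:59 AM.
Stage 2 ends at 9:59 AM + 145 min = 12:24 PM.
From 12:24 PM to 4:48 PM is 4 h 24 min.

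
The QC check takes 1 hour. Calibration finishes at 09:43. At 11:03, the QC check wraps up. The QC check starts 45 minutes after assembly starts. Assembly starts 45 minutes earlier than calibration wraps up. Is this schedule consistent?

No

Assembly starts at 09:43 − 45 min = 08:58.
The QC check starts at 08:58 + 45 min = 09:43.
The QC check ends at 09:43 + 60 min = 10:43.
But the QC check is also said to end at 11:03 — a 20-minute conflict.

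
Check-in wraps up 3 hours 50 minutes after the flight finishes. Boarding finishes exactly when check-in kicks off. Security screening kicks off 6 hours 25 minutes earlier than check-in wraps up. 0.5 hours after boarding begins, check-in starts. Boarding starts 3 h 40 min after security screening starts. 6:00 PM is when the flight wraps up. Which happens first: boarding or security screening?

Check-in ends at 6:00 PM + 230 min = 9:50 PM.
Security screening starts at 9:50 PM − 385 min = 3:25 PM.
Boarding starts at 3:25 PM + 220 min = 7:05 PM.
Boarding starts at 7:05 PM and security screening starts at 3:25 PM, so security screening is first.

security screening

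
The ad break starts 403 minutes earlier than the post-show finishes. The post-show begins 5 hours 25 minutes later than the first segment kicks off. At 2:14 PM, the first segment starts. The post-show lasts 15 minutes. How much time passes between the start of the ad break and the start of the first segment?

63 minutes

The post-show starts at 2:14 PM + 325 min = 7:39 PM.
The post-show ends at 7:39 PM + 15 min = 7:54 PM.
The ad break starts at 7:54 PM − 403 min = 1:11 PM.
From 1:11 PM to 2:14 PM is 63 minutes.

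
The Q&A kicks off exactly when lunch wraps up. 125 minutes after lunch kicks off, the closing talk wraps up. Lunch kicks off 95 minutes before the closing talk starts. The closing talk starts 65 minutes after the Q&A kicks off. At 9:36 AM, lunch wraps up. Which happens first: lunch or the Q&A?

lunch

The Q&A starts at 9:36 AM.
The closing talk starts at 9:36 AM + 65 min = 10:41 AM.
Lunch starts at 10:41 AM − 95 min = 9:06 AM.
Lunch starts at 9:06 AM and the Q&A starts at 9:36 AM, so lunch is first.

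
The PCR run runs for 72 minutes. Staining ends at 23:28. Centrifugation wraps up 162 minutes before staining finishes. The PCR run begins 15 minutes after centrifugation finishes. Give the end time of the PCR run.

22:13

Centrifugation ends at 23:28 − 162 min = 20:46.
The PCR run starts at 20:46 + 15 min = 21:01.
The PCR run ends at 21:01 + 72 min = 22:13.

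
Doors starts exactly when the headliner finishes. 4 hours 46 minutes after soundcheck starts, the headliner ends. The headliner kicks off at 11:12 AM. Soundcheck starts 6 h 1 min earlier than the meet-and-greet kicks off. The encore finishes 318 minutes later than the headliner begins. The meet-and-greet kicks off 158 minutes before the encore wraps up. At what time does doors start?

The encore ends at 11:12 AM + 318 min = 4:30 PM.
The meet-and-greet starts at 4:30 PM − 158 min = 1:52 PM.
Soundcheck starts at 1:52 PM − 361 min = 7:51 AM.
The headliner ends at 7:51 AM + 286 min = 12:37 PM.
So doors starts at 12:37 PM.

12:37 PM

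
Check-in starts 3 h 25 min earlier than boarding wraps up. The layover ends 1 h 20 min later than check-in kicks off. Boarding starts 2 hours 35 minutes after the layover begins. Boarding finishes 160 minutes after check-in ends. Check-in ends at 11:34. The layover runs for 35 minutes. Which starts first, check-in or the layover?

check-in

Boarding ends at 11:34 + 160 min = 14:14.
Check-in starts at 14:14 − 205 min = 10:49.
The layover ends at 10:49 + 80 min = 12:09.
The layover starts at 12:09 − 35 min = 11:34.
Check-in starts at 10:49 and the layover starts at 11:34, so check-in is first.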